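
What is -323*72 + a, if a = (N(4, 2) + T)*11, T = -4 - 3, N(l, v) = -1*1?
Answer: -23344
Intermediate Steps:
N(l, v) = -1
T = -7
a = -88 (a = (-1 - 7)*11 = -8*11 = -88)
-323*72 + a = -323*72 - 88 = -23256 - 88 = -23344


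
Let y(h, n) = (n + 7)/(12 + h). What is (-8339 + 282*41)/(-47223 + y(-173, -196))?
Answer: -74129/1086102 ≈ -0.068252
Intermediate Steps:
y(h, n) = (7 + n)/(12 + h)
(-8339 + 282*41)/(-47223 + y(-173, -196)) = (-8339 + 282*41)/(-47223 + (7 - 196)/(12 - 173)) = (-8339 + 11562)/(-47223 - 189/(-161)) = 3223/(-47223 - 1/161*(-189)) = 3223/(-47223 + 27/23) = 3223/(-1086102/23) = 3223*(-23/1086102) = -74129/1086102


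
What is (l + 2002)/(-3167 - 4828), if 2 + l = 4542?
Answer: -6542/7995 ≈ -0.81826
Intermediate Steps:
l = 4540 (l = -2 + 4542 = 4540)
(l + 2002)/(-3167 - 4828) = (4540 + 2002)/(-3167 - 4828) = 6542/(-7995) = 6542*(-1/7995) = -6542/7995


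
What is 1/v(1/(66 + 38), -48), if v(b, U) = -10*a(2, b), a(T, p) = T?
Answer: -1/20 ≈ -0.050000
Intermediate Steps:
v(b, U) = -20 (v(b, U) = -10*2 = -20)
1/v(1/(66 + 38), -48) = 1/(-20) = -1/20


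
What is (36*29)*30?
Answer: 31320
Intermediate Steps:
(36*29)*30 = 1044*30 = 31320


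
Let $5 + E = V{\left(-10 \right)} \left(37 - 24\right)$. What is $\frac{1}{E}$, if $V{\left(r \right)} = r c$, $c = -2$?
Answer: $\frac{1}{255} \approx 0.0039216$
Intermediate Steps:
$V{\left(r \right)} = - 2 r$ ($V{\left(r \right)} = r \left(-2\right) = - 2 r$)
$E = 255$ ($E = -5 + \left(-2\right) \left(-10\right) \left(37 - 24\right) = -5 + 20 \cdot 13 = -5 + 260 = 255$)
$\frac{1}{E} = \frac{1}{255}$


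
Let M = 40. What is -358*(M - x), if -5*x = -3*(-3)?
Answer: -74822/5 ≈ -14964.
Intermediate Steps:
x = -9/5 (x = -(-3)*(-3)/5 = -⅕*9 = -9/5 ≈ -1.8000)
-358*(M - x) = -358*(40 - 1*(-9/5)) = -358*(40 + 9/5) = -358*209/5 = -74822/5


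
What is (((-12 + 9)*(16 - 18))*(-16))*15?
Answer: -1440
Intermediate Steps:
(((-12 + 9)*(16 - 18))*(-16))*15 = (-3*(-2)*(-16))*15 = (6*(-16))*15 = -96*15 = -1440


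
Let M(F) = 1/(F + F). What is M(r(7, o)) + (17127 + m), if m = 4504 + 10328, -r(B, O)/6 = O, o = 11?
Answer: 4218587/132 ≈ 31959.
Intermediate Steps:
r(B, O) = -6*O
m = 14832
M(F) = 1/(2*F)
M(r(7, o)) + (17127 + m) = 1/(2*((-6*11))) + (17127 + 14832) = (½)/(-66) + 31959 = (½)*(-1/66) + 31959 = -1/132 + 31959 = 4218587/132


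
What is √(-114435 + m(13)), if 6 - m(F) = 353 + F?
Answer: 3*I*√12755 ≈ 338.81*I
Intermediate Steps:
m(F) = -347 - F (m(F) = 6 - (353 + F) = 6 + (-353 - F) = -347 - F)
√(-114435 + m(13)) = √(-114435 + (-347 - 1*13)) = √(-114435 + (-347 - 13)) = √(-114435 - 360) = √(-114795) = 3*I*√12755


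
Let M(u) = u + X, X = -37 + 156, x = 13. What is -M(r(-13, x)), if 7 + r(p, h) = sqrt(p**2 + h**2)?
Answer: -112 - 13*sqrt(2) ≈ -130.38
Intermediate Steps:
X = 119
r(p, h) = -7 + sqrt(h**2 + p**2) (r(p, h) = -7 + sqrt(p**2 + h**2) = -7 + sqrt(h**2 + p**2))
M(u) = 119 + u (M(u) = u + 119 = 119 + u)
-M(r(-13, x)) = -(119 + (-7 + sqrt(13**2 + (-13)**2))) = -(119 + (-7 + sqrt(169 + 169))) = -(119 + (-7 + sqrt(338))) = -(119 + (-7 + 13*sqrt(2))) = -(112 + 13*sqrt(2)) = -112 - 13*sqrt(2)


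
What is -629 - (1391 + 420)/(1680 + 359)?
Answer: -1284342/2039 ≈ -629.89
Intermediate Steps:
-629 - (1391 + 420)/(1680 + 359) = -629 - 1811/2039 = -1284342/2039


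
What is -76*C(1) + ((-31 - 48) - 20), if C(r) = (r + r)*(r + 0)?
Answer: -251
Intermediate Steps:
C(r) = 2*r**2 (C(r) = (2*r)*r = 2*r**2)
-76*C(1) + ((-31 - 48) - 20) = -152*1**2 + ((-31 - 48) - 20) = -152 + (-79 - 20) = -76*2 - 99 = -152 - 99 = -251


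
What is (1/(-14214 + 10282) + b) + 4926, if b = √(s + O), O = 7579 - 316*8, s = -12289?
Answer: 19369031/3932 + I*√7238 ≈ 4926.0 + 85.076*I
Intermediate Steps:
O = 5051 (O = 7579 - 2528 = 5051)
b = I*√7238 (b = √(-12289 + 5051) = √(-7238) = I*√7238 ≈ 85.076*I)
(1/(-14214 + 10282) + b) + 4926 = (1/(-14214 + 10282) + I*√7238) + 4926 = (1/(-3932) + I*√7238) + 4926 = (-1/3932 + I*√7238) + 4926 = 19369031/3932 + I*√7238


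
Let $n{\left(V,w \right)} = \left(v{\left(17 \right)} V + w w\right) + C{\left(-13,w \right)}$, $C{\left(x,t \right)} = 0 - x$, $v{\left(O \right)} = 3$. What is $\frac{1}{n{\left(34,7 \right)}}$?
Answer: $\frac{1}{164} \approx 0.0060976$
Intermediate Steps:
$C{\left(x,t \right)} = - x$
$n{\left(V,w \right)} = 13 + w^{2} + 3 V$ ($n{\left(V,w \right)} = \left(3 V + w w\right) - -13 = \left(3 V + w^{2}\right) + 13 = \left(w^{2} + 3 V\right) + 13 = 13 + w^{2} + 3 V$)
$\frac{1}{n{\left(34,7 \right)}} = \frac{1}{13 + 7^{2} + 3 \cdot 34} = \frac{1}{13 + 49 + 102} = \frac{1}{164}$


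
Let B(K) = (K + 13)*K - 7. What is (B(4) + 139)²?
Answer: 40000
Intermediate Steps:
B(K) = -7 + K*(13 + K) (B(K) = (13 + K)*K - 7 = K*(13 + K) - 7 = -7 + K*(13 + K))
(B(4) + 139)² = ((-7 + 4² + 13*4) + 139)² = ((-7 + 16 + 52) + 139)² = (61 + 139)² = 200² = 40000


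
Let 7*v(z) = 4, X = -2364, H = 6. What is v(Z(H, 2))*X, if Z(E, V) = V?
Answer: -9456/7 ≈ -1350.9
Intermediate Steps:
v(z) = 4/7 (v(z) = (⅐)*4 = 4/7)
v(Z(H, 2))*X = (4/7)*(-2364) = -9456/7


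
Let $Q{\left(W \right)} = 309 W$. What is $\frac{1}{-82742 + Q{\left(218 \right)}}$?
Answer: $- \frac{1}{15380} \approx -6.5019 \cdot 10^{-5}$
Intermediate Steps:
$\frac{1}{-82742 + Q{\left(218 \right)}} = \frac{1}{-82742 + 309 \cdot 218} = \frac{1}{-82742 + 67362} = \frac{1}{-15380} = - \frac{1}{15380}$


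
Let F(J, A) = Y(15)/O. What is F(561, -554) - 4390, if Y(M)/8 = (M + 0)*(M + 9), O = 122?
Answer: -266350/61 ≈ -4366.4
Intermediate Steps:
Y(M) = 8*M*(9 + M) (Y(M) = 8*((M + 0)*(M + 9)) = 8*(M*(9 + M)) = 8*M*(9 + M))
F(J, A) = 1440/61 (F(J, A) = (8*15*(9 + 15))/122 = (8*15*24)*(1/122) = 2880*(1/122) = 1440/61)
F(561, -554) - 4390 = 1440/61 - 4390 = -266350/61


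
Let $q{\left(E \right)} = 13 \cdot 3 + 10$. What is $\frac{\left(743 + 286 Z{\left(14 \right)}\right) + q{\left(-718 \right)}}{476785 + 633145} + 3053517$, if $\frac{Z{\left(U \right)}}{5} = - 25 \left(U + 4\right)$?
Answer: $\frac{1694594740551}{554965} \approx 3.0535 \cdot 10^{6}$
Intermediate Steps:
$Z{\left(U \right)} = -500 - 125 U$ ($Z{\left(U \right)} = 5 \left(- 25 \left(U + 4\right)\right) = 5 \left(- 25 \left(4 + U\right)\right) = 5 \left(-100 - 25 U\right) = -500 - 125 U$)
$q{\left(E \right)} = 49$ ($q{\left(E \right)} = 39 + 10 = 49$)
$\frac{\left(743 + 286 Z{\left(14 \right)}\right) + q{\left(-718 \right)}}{476785 + 633145} + 3053517 = \frac{\left(743 + 286 \left(-500 - 1750\right)\right) + 49}{476785 + 633145} + 3053517 = \frac{\left(743 + 286 \left(-500 - 1750\right)\right) + 49}{1109930} + 3053517 = \left(\left(743 + 286 \left(-2250\right)\right) + 49\right) \frac{1}{1109930} + 3053517 = \left(\left(743 - 643500\right) + 49\right) \frac{1}{1109930} + 3053517 = \left(-642757 + 49\right) \frac{1}{1109930} + 3053517 = \left(-642708\right) \frac{1}{1109930} + 3053517 = - \frac{321354}{554965} + 3053517 = \frac{1694594740551}{554965}$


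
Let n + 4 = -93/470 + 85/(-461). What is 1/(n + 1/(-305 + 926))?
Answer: -134552070/589424693 ≈ -0.22828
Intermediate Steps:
n = -949503/216670 (n = -4 + (-93/470 + 85/(-461)) = -4 + (-93*1/470 + 85*(-1/461)) = -4 + (-93/470 - 85/461) = -4 - 82823/216670 = -949503/216670 ≈ -4.3823)
1/(n + 1/(-305 + 926)) = 1/(-949503/216670 + 1/(-305 + 926)) = 1/(-949503/216670 + 1/621) = 1/(-589424693/134552070) = -134552070/589424693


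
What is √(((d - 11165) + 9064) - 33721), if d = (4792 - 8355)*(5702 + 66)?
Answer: I*√20587206 ≈ 4537.3*I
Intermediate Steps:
d = -20551384 (d = -3563*5768 = -20551384)
√(((d - 11165) + 9064) - 33721) = √(((-20551384 - 11165) + 9064) - 33721) = √((-20562549 + 9064) - 33721) = √(-20553485 - 33721) = √(-20587206) = I*√20587206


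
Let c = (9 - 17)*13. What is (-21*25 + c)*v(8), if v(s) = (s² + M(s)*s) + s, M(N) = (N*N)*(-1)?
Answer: 276760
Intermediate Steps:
M(N) = -N² (M(N) = N²*(-1) = -N²)
v(s) = s + s² - s³ (v(s) = (s² + (-s²)*s) + s = (s² - s³) + s = s + s² - s³)
c = -104 (c = -8*13 = -104)
(-21*25 + c)*v(8) = (-21*25 - 104)*(8*(1 + 8 - 1*8²)) = (-525 - 104)*(8*(1 + 8 - 1*64)) = -5032*(1 + 8 - 64) = -5032*(-55) = -629*(-440) = 276760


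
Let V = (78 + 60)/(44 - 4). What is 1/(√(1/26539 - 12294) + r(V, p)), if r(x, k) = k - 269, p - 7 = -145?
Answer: -10801373/4722429276 - I*√8658891870635/4722429276 ≈ -0.0022873 - 0.00062311*I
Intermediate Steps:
p = -138 (p = 7 - 145 = -138)
V = 69/20 (V = 138/40 = 138*(1/40) = 69/20 ≈ 3.4500)
r(x, k) = -269 + k
1/(√(1/26539 - 12294) + r(V, p)) = 1/(√(1/26539 - 12294) + (-269 - 138)) = 1/(√(1/26539 - 12294) - 407) = 1/(√(-326270465/26539) - 407) = 1/(I*√8658891870635/26539 - 407) = 1/(-407 + I*√8658891870635/26539)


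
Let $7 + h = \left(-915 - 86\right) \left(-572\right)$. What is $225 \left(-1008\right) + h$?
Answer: $345765$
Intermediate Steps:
$h = 572565$ ($h = -7 + \left(-915 - 86\right) \left(-572\right) = -7 - -572572 = -7 + 572572 = 572565$)
$225 \left(-1008\right) + h = 225 \left(-1008\right) + 572565 = -226800 + 572565 = 345765$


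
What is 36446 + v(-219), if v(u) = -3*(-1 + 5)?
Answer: 36434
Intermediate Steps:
v(u) = -12 (v(u) = -3*4 = -12)
36446 + v(-219) = 36446 - 12 = 36434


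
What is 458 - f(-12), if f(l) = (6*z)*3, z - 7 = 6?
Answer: 224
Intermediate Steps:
z = 13 (z = 7 + 6 = 13)
f(l) = 234 (f(l) = (6*13)*3 = 78*3 = 234)
458 - f(-12) = 458 - 1*234 = 458 - 234 = 224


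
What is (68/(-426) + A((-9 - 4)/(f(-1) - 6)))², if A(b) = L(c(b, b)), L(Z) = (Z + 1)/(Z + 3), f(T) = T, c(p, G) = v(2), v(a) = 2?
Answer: 219961/1134225 ≈ 0.19393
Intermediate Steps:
c(p, G) = 2
L(Z) = (1 + Z)/(3 + Z)
A(b) = ⅗ (A(b) = (1 + 2)/(3 + 2) = 3/5 = (⅕)*3 = ⅗)
(68/(-426) + A((-9 - 4)/(f(-1) - 6)))² = (68/(-426) + ⅗)² = (68*(-1/426) + ⅗)² = (-34/213 + ⅗)² = (469/1065)² = 219961/1134225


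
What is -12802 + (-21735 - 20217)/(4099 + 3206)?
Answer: -31186854/2435 ≈ -12808.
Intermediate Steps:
-12802 + (-21735 - 20217)/(4099 + 3206) = -12802 - 41952/7305 = -12802 - 41952*1/7305 = -12802 - 13984/2435 = -31186854/2435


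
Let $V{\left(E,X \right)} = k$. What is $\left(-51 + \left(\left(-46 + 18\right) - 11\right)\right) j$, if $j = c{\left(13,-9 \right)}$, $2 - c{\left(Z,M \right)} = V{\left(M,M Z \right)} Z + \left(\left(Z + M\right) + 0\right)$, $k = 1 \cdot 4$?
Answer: $4860$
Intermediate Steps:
$k = 4$
$V{\left(E,X \right)} = 4$
$c{\left(Z,M \right)} = 2 - M - 5 Z$ ($c{\left(Z,M \right)} = 2 - \left(4 Z + \left(\left(Z + M\right) + 0\right)\right) = 2 - \left(4 Z + \left(\left(M + Z\right) + 0\right)\right) = 2 - \left(4 Z + \left(M + Z\right)\right) = 2 - \left(M + 5 Z\right) = 2 - M - 5 Z$)
$j = -54$ ($j = 2 - -9 - 65 = 2 + 9 - 65 = -54$)
$\left(-51 + \left(\left(-46 + 18\right) - 11\right)\right) j = \left(-51 + \left(\left(-46 + 18\right) - 11\right)\right) \left(-54\right) = \left(-51 - 39\right) \left(-54\right) = \left(-90\right) \left(-54\right) = 4860$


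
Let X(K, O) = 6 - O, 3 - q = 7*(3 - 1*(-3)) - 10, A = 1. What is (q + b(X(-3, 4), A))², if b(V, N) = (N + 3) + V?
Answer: 529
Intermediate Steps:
q = -29 (q = 3 - (7*(3 - 1*(-3)) - 10) = 3 - (7*(3 + 3) - 10) = 3 - (7*6 - 10) = 3 - (42 - 10) = 3 - 1*32 = 3 - 32 = -29)
b(V, N) = 3 + N + V (b(V, N) = (3 + N) + V = 3 + N + V)
(q + b(X(-3, 4), A))² = (-29 + (3 + 1 + (6 - 1*4)))² = (-29 + (3 + 1 + (6 - 4)))² = (-29 + (3 + 1 + 2))² = (-29 + 6)² = (-23)² = 529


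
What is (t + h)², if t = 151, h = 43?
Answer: 37636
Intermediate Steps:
(t + h)² = (151 + 43)² = 194² = 37636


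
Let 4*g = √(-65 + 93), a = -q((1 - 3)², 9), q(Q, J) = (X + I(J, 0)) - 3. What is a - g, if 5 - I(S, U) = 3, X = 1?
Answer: -√7/2 ≈ -1.3229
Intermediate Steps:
I(S, U) = 2 (I(S, U) = 5 - 1*3 = 5 - 3 = 2)
q(Q, J) = 0 (q(Q, J) = (1 + 2) - 3 = 3 - 3 = 0)
a = 0 (a = -1*0 = 0)
g = √7/2 (g = √(-65 + 93)/4 = √28/4 = (2*√7)/4 = √7/2 ≈ 1.3229)
a - g = 0 - √7/2 = -√7/2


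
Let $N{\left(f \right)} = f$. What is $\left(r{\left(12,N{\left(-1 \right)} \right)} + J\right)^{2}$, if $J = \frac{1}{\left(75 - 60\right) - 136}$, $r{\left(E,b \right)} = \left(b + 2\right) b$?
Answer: $\frac{14884}{14641} \approx 1.0166$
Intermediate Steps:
$r{\left(E,b \right)} = b \left(2 + b\right)$ ($r{\left(E,b \right)} = \left(2 + b\right) b = b \left(2 + b\right)$)
$J = - \frac{1}{121}$ ($J = \frac{1}{\left(75 - 60\right) - 136} = \frac{1}{15 - 136} = \frac{1}{-121} = - \frac{1}{121} \approx -0.0082645$)
$\left(r{\left(12,N{\left(-1 \right)} \right)} + J\right)^{2} = \left(- (2 - 1) - \frac{1}{121}\right)^{2} = \left(\left(-1\right) 1 - \frac{1}{121}\right)^{2} = \left(-1 - \frac{1}{121}\right)^{2} = \left(- \frac{122}{121}\right)^{2} = \frac{14884}{14641}$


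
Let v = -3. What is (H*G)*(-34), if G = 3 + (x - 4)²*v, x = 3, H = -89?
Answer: 0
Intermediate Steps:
G = 0 (G = 3 + (3 - 4)²*(-3) = 3 + (-1)²*(-3) = 3 + 1*(-3) = 3 - 3 = 0)
(H*G)*(-34) = -89*0*(-34) = 0*(-34) = 0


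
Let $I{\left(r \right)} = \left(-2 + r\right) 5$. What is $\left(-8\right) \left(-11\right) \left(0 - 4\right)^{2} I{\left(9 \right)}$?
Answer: $49280$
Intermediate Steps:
$I{\left(r \right)} = -10 + 5 r$
$\left(-8\right) \left(-11\right) \left(0 - 4\right)^{2} I{\left(9 \right)} = \left(-8\right) \left(-11\right) \left(0 - 4\right)^{2} \left(-10 + 5 \cdot 9\right) = 88 \left(-4\right)^{2} \left(-10 + 45\right) = 88 \cdot 16 \cdot 35 = 1408 \cdot 35 = 49280$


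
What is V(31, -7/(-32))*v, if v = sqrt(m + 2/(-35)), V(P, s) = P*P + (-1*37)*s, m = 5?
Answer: 30493*sqrt(6055)/1120 ≈ 2118.6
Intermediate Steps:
V(P, s) = P**2 - 37*s
v = sqrt(6055)/35 (v = sqrt(5 + 2/(-35)) = sqrt(5 + 2*(-1/35)) = sqrt(5 - 2/35) = sqrt(173/35) = sqrt(6055)/35 ≈ 2.2233)
V(31, -7/(-32))*v = (31**2 - (-259)/(-32))*(sqrt(6055)/35) = (961 - (-259)*(-1)/32)*(sqrt(6055)/35) = (961 - 37*7/32)*(sqrt(6055)/35) = (961 - 259/32)*(sqrt(6055)/35) = 30493*(sqrt(6055)/35)/32 = 30493*sqrt(6055)/1120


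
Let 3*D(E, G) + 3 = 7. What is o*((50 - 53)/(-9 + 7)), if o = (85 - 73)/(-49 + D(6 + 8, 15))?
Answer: -54/143 ≈ -0.37762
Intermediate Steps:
D(E, G) = 4/3 (D(E, G) = -1 + (⅓)*7 = -1 + 7/3 = 4/3)
o = -36/143 (o = (85 - 73)/(-49 + 4/3) = 12/(-143/3) = 12*(-3/143) = -36/143 ≈ -0.25175)
o*((50 - 53)/(-9 + 7)) = -36*(50 - 53)/(143*(-9 + 7)) = -(-108)/(143*(-2)) = -(-108)*(-1)/(143*2) = -36/143*3/2 = -54/143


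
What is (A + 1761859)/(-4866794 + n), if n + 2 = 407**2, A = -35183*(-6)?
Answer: -1972957/4701147 ≈ -0.41968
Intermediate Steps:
A = 211098
n = 165647 (n = -2 + 407**2 = -2 + 165649 = 165647)
(A + 1761859)/(-4866794 + n) = (211098 + 1761859)/(-4866794 + 165647) = 1972957/(-4701147) = 1972957*(-1/4701147) = -1972957/4701147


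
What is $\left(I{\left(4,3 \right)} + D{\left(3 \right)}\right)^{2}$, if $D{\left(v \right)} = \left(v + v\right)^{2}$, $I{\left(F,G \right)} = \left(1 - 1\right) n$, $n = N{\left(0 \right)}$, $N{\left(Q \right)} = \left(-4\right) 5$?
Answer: $1296$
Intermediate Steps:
$N{\left(Q \right)} = -20$
$n = -20$
$I{\left(F,G \right)} = 0$ ($I{\left(F,G \right)} = \left(1 - 1\right) \left(-20\right) = 0 \left(-20\right) = 0$)
$D{\left(v \right)} = 4 v^{2}$ ($D{\left(v \right)} = \left(2 v\right)^{2} = 4 v^{2}$)
$\left(I{\left(4,3 \right)} + D{\left(3 \right)}\right)^{2} = \left(0 + 4 \cdot 3^{2}\right)^{2} = \left(0 + 4 \cdot 9\right)^{2} = \left(0 + 36\right)^{2} = 36^{2} = 1296$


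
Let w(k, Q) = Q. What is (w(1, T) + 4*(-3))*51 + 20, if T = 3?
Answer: -439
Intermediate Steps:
(w(1, T) + 4*(-3))*51 + 20 = (3 + 4*(-3))*51 + 20 = (3 - 12)*51 + 20 = -9*51 + 20 = -459 + 20 = -439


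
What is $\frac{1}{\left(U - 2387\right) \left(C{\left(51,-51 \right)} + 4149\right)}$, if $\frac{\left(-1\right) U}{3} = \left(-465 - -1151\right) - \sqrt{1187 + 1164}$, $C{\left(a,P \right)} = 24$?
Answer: $- \frac{4445}{82361941818} - \frac{\sqrt{2351}}{27453980606} \approx -5.5735 \cdot 10^{-8}$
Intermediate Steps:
$U = -2058 + 3 \sqrt{2351}$ ($U = - 3 \left(\left(-465 - -1151\right) - \sqrt{1187 + 1164}\right) = - 3 \left(\left(-465 + 1151\right) - \sqrt{2351}\right) = - 3 \left(686 - \sqrt{2351}\right) = -2058 + 3 \sqrt{2351} \approx -1912.5$)
$\frac{1}{\left(U - 2387\right) \left(C{\left(51,-51 \right)} + 4149\right)} = \frac{1}{\left(\left(-2058 + 3 \sqrt{2351}\right) - 2387\right) \left(24 + 4149\right)} = \frac{1}{\left(-4445 + 3 \sqrt{2351}\right) 4173} = \frac{1}{-18548985 + 12519 \sqrt{2351}}$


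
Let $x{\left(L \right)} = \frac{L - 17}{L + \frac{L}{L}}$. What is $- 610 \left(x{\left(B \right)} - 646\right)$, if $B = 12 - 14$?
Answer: $382470$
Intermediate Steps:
$B = -2$ ($B = 12 - 14 = -2$)
$x{\left(L \right)} = \frac{-17 + L}{1 + L}$ ($x{\left(L \right)} = \frac{-17 + L}{L + 1} = \frac{-17 + L}{1 + L}$)
$- 610 \left(x{\left(B \right)} - 646\right) = - 610 \left(\frac{-17 - 2}{1 - 2} - 646\right) = - 610 \left(\frac{1}{-1} \left(-19\right) - 646\right) = - 610 \left(\left(-1\right) \left(-19\right) - 646\right) = - 610 \left(19 - 646\right) = \left(-610\right) \left(-627\right) = 382470$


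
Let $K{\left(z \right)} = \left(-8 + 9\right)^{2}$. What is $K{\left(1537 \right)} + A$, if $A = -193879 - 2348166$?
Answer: $-2542044$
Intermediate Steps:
$A = -2542045$ ($A = -193879 - 2348166 = -2542045$)
$K{\left(z \right)} = 1$ ($K{\left(z \right)} = 1^{2} = 1$)
$K{\left(1537 \right)} + A = 1 - 2542045 = -2542044$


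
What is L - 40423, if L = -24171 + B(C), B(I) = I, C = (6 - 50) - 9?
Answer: -64647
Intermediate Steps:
C = -53 (C = -44 - 9 = -53)
L = -24224 (L = -24171 - 53 = -24224)
L - 40423 = -24224 - 40423 = -64647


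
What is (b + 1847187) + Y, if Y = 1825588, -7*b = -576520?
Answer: 3755135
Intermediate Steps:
b = 82360 (b = -1/7*(-576520) = 82360)
(b + 1847187) + Y = (82360 + 1847187) + 1825588 = 1929547 + 1825588 = 3755135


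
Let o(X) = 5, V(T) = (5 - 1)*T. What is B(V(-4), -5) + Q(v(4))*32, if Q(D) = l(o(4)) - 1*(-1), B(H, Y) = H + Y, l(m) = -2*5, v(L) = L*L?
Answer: -309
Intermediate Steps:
V(T) = 4*T
v(L) = L²
l(m) = -10
Q(D) = -9 (Q(D) = -10 - 1*(-1) = -10 + 1 = -9)
B(V(-4), -5) + Q(v(4))*32 = (4*(-4) - 5) - 9*32 = (-16 - 5) - 288 = -21 - 288 = -309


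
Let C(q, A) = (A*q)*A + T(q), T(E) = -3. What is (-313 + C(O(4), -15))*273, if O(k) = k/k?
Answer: -24843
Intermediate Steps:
O(k) = 1
C(q, A) = -3 + q*A**2 (C(q, A) = (A*q)*A - 3 = q*A**2 - 3 = -3 + q*A**2)
(-313 + C(O(4), -15))*273 = (-313 + (-3 + 1*(-15)**2))*273 = (-313 + (-3 + 1*225))*273 = (-313 + (-3 + 225))*273 = (-313 + 222)*273 = -91*273 = -24843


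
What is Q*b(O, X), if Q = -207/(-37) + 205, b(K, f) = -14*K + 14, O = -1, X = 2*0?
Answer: 218176/37 ≈ 5896.6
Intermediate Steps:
X = 0
b(K, f) = 14 - 14*K
Q = 7792/37 (Q = -207*(-1/37) + 205 = 207/37 + 205 = 7792/37 ≈ 210.59)
Q*b(O, X) = 7792*(14 - 14*(-1))/37 = 7792*(14 + 14)/37 = (7792/37)*28 = 218176/37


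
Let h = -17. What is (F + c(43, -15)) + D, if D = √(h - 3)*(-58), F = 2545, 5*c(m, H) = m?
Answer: 12768/5 - 116*I*√5 ≈ 2553.6 - 259.38*I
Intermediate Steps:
c(m, H) = m/5
D = -116*I*√5 (D = √(-17 - 3)*(-58) = √(-20)*(-58) = (2*I*√5)*(-58) = -116*I*√5 ≈ -259.38*I)
(F + c(43, -15)) + D = (2545 + (⅕)*43) - 116*I*√5 = (2545 + 43/5) - 116*I*√5 = 12768/5 - 116*I*√5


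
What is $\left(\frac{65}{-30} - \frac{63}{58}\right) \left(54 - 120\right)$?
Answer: $\frac{6226}{29} \approx 214.69$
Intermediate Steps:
$\left(\frac{65}{-30} - \frac{63}{58}\right) \left(54 - 120\right) = \left(65 \left(- \frac{1}{30}\right) - \frac{63}{58}\right) \left(-66\right) = \left(- \frac{13}{6} - \frac{63}{58}\right) \left(-66\right) = \left(- \frac{283}{87}\right) \left(-66\right) = \frac{6226}{29}$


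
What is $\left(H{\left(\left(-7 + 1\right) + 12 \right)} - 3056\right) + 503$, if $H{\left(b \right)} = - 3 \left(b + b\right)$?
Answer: $-2589$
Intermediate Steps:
$H{\left(b \right)} = - 6 b$ ($H{\left(b \right)} = - 3 \cdot 2 b = - 6 b$)
$\left(H{\left(\left(-7 + 1\right) + 12 \right)} - 3056\right) + 503 = \left(- 6 \left(\left(-7 + 1\right) + 12\right) - 3056\right) + 503 = \left(- 6 \left(-6 + 12\right) - 3056\right) + 503 = \left(\left(-6\right) 6 - 3056\right) + 503 = \left(-36 - 3056\right) + 503 = -3092 + 503 = -2589$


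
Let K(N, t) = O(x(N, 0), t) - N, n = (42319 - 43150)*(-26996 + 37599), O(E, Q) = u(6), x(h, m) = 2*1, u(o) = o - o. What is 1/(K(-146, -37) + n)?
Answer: -1/8810947 ≈ -1.1350e-7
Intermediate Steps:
u(o) = 0
x(h, m) = 2
O(E, Q) = 0
n = -8811093 (n = -831*10603 = -8811093)
K(N, t) = -N (K(N, t) = 0 - N = -N)
1/(K(-146, -37) + n) = 1/(-1*(-146) - 8811093) = 1/(146 - 8811093) = 1/(-8810947) = -1/8810947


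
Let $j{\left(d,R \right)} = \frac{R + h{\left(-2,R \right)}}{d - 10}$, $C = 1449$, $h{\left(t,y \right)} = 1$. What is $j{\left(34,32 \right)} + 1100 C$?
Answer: $\frac{12751211}{8} \approx 1.5939 \cdot 10^{6}$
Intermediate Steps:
$j{\left(d,R \right)} = \frac{1 + R}{-10 + d}$ ($j{\left(d,R \right)} = \frac{R + 1}{d - 10} = \frac{1 + R}{-10 + d}$)
$j{\left(34,32 \right)} + 1100 C = \frac{1 + 32}{-10 + 34} + 1100 \cdot 1449 = \frac{1}{24} \cdot 33 + 1593900 = \frac{11}{8} + 1593900 = \frac{12751211}{8}$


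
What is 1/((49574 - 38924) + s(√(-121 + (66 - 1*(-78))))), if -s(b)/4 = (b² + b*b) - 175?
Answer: 1/11166 ≈ 8.9558e-5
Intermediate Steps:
s(b) = 700 - 8*b² (s(b) = -4*((b² + b*b) - 175) = -4*((b² + b²) - 175) = -4*(2*b² - 175) = -4*(-175 + 2*b²) = 700 - 8*b²)
1/((49574 - 38924) + s(√(-121 + (66 - 1*(-78))))) = 1/((49574 - 38924) + (700 - (-440 + 624))) = 1/(10650 + (700 - 8*(√(-121 + (66 + 78)))²)) = 1/(10650 + (700 - 8*(√(-121 + 144))²)) = 1/(10650 + (700 - 8*(√23)²)) = 1/(10650 + (700 - 8*23)) = 1/(10650 + (700 - 184)) = 1/(10650 + 516) = 1/11166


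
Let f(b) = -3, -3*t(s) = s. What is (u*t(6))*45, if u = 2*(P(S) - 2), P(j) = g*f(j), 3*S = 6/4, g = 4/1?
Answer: 2520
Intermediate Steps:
t(s) = -s/3
g = 4 (g = 4*1 = 4)
S = ½ (S = (6/4)/3 = (6*(¼))/3 = (⅓)*(3/2) = ½ ≈ 0.50000)
P(j) = -12 (P(j) = 4*(-3) = -12)
u = -28 (u = 2*(-12 - 2) = 2*(-14) = -28)
(u*t(6))*45 = -(-28)*6/3*45 = -28*(-2)*45 = 56*45 = 2520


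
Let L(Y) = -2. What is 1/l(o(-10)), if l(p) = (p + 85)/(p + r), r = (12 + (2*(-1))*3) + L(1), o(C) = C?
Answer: -2/25 ≈ -0.080000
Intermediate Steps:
r = 4 (r = (12 + (2*(-1))*3) - 2 = (12 - 2*3) - 2 = (12 - 6) - 2 = 6 - 2 = 4)
l(p) = (85 + p)/(4 + p) (l(p) = (p + 85)/(p + 4) = (85 + p)/(4 + p))
1/l(o(-10)) = 1/((85 - 10)/(4 - 10)) = 1/(75/(-6)) = 1/(-⅙*75) = 1/(-25/2) = -2/25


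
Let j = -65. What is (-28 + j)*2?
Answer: -186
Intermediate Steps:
(-28 + j)*2 = (-28 - 65)*2 = -93*2 = -186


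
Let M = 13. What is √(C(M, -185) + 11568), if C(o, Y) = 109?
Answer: √11677 ≈ 108.06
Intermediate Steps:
√(C(M, -185) + 11568) = √(109 + 11568) = √11677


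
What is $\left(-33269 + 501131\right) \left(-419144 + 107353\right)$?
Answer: $-145875160842$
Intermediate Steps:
$\left(-33269 + 501131\right) \left(-419144 + 107353\right) = 467862 \left(-311791\right) = -145875160842$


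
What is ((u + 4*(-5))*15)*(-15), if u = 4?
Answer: 3600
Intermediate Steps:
((u + 4*(-5))*15)*(-15) = ((4 + 4*(-5))*15)*(-15) = ((4 - 20)*15)*(-15) = -16*15*(-15) = -240*(-15) = 3600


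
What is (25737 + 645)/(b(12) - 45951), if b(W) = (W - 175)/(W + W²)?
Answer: -4115592/7168519 ≈ -0.57412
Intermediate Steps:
b(W) = (-175 + W)/(W + W²)
(25737 + 645)/(b(12) - 45951) = (25737 + 645)/((-175 + 12)/(12*(1 + 12)) - 45951) = 26382/((1/12)*(-163)/13 - 45951) = 26382/((1/12)*(1/13)*(-163) - 45951) = 26382/(-163/156 - 45951) = 26382/(-7168519/156) = 26382*(-156/7168519) = -4115592/7168519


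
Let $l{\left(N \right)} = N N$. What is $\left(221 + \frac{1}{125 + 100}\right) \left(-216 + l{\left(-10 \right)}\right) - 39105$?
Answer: $- \frac{14566841}{225} \approx -64742.0$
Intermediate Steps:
$l{\left(N \right)} = N^{2}$
$\left(221 + \frac{1}{125 + 100}\right) \left(-216 + l{\left(-10 \right)}\right) - 39105 = \left(221 + \frac{1}{125 + 100}\right) \left(-216 + \left(-10\right)^{2}\right) - 39105 = \left(221 + \frac{1}{225}\right) \left(-216 + 100\right) - 39105 = \left(221 + \frac{1}{225}\right) \left(-116\right) - 39105 = \frac{49726}{225} \left(-116\right) - 39105 = - \frac{5768216}{225} - 39105 = - \frac{14566841}{225}$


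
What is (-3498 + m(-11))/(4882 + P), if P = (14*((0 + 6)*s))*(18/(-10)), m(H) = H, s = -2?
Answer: -17545/25922 ≈ -0.67684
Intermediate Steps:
P = 1512/5 (P = (14*((0 + 6)*(-2)))*(18/(-10)) = (14*(6*(-2)))*(18*(-⅒)) = (14*(-12))*(-9/5) = -168*(-9/5) = 1512/5 ≈ 302.40)
(-3498 + m(-11))/(4882 + P) = (-3498 - 11)/(4882 + 1512/5) = -3509/25922/5 = -3509*5/25922 = -17545/25922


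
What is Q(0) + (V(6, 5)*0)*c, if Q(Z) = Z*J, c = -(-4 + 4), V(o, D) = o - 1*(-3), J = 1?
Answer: 0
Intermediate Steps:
V(o, D) = 3 + o (V(o, D) = o + 3 = 3 + o)
c = 0 (c = -1*0 = 0)
Q(Z) = Z (Q(Z) = Z*1 = Z)
Q(0) + (V(6, 5)*0)*c = 0 + ((3 + 6)*0)*0 = 0 + (9*0)*0 = 0 + 0*0 = 0 + 0 = 0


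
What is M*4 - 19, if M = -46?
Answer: -203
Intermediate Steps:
M*4 - 19 = -46*4 - 19 = -184 - 19 = -203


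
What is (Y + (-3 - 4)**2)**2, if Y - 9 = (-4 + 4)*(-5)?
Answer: 3364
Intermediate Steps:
Y = 9 (Y = 9 + (-4 + 4)*(-5) = 9 + 0*(-5) = 9 + 0 = 9)
(Y + (-3 - 4)**2)**2 = (9 + (-3 - 4)**2)**2 = (9 + (-7)**2)**2 = (9 + 49)**2 = 58**2 = 3364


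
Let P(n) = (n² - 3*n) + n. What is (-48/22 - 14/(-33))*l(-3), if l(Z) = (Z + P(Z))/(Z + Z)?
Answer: 116/33 ≈ 3.5152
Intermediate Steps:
P(n) = n² - 2*n
l(Z) = (Z + Z*(-2 + Z))/(2*Z) (l(Z) = (Z + Z*(-2 + Z))/(Z + Z) = (Z + Z*(-2 + Z))/((2*Z)) = (Z + Z*(-2 + Z))*(1/(2*Z)) = (Z + Z*(-2 + Z))/(2*Z))
(-48/22 - 14/(-33))*l(-3) = (-48/22 - 14/(-33))*(-½ + (½)*(-3)) = (-48*1/22 - 14*(-1/33))*(-½ - 3/2) = (-24/11 + 14/33)*(-2) = -58/33*(-2) = 116/33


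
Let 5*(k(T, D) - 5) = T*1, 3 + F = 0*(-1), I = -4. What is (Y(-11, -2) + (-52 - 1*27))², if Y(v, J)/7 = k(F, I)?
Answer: 58081/25 ≈ 2323.2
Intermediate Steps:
F = -3 (F = -3 + 0*(-1) = -3 + 0 = -3)
k(T, D) = 5 + T/5 (k(T, D) = 5 + (T*1)/5 = 5 + T/5)
Y(v, J) = 154/5 (Y(v, J) = 7*(5 + (⅕)*(-3)) = 7*(5 - ⅗) = 7*(22/5) = 154/5)
(Y(-11, -2) + (-52 - 1*27))² = (154/5 + (-52 - 1*27))² = (154/5 + (-52 - 27))² = (154/5 - 79)² = (-241/5)² = 58081/25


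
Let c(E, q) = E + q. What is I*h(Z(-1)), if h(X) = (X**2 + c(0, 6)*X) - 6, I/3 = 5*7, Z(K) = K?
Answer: -1155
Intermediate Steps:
I = 105 (I = 3*(5*7) = 3*35 = 105)
h(X) = -6 + X**2 + 6*X (h(X) = (X**2 + (0 + 6)*X) - 6 = (X**2 + 6*X) - 6 = -6 + X**2 + 6*X)
I*h(Z(-1)) = 105*(-6 + (-1)**2 + 6*(-1)) = 105*(-6 + 1 - 6) = 105*(-11) = -1155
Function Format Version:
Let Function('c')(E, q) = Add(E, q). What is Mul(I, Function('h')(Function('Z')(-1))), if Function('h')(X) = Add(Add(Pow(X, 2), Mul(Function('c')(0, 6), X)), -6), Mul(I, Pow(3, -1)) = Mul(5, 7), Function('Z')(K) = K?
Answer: -1155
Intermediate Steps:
I = 105 (I = Mul(3, Mul(5, 7)) = Mul(3, 35) = 105)
Function('h')(X) = Add(-6, Pow(X, 2), Mul(6, X)) (Function('h')(X) = Add(Add(Pow(X, 2), Mul(Add(0, 6), X)), -6) = Add(Add(Pow(X, 2), Mul(6, X)), -6) = Add(-6, Pow(X, 2), Mul(6, X)))
Mul(I, Function('h')(Function('Z')(-1))) = Mul(105, Add(-6, Pow(-1, 2), Mul(6, -1))) = Mul(105, Add(-6, 1, -6)) = Mul(105, -11) = -1155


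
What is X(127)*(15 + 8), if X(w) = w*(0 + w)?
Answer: 370967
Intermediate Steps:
X(w) = w² (X(w) = w*w = w²)
X(127)*(15 + 8) = 127²*(15 + 8) = 16129*23 = 370967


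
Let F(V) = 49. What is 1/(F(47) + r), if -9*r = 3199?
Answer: -9/2758 ≈ -0.0032632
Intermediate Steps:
r = -3199/9 (r = -⅑*3199 = -3199/9 ≈ -355.44)
1/(F(47) + r) = 1/(49 - 3199/9) = 1/(-2758/9) = -9/2758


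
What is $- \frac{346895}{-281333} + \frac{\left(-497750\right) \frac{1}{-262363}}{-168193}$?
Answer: $\frac{15307510726866055}{12414555734058647} \approx 1.233$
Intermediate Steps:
$- \frac{346895}{-281333} + \frac{\left(-497750\right) \frac{1}{-262363}}{-168193} = \left(-346895\right) \left(- \frac{1}{281333}\right) + \left(-497750\right) \left(- \frac{1}{262363}\right) \left(- \frac{1}{168193}\right) = \frac{346895}{281333} + \frac{497750}{262363} \left(- \frac{1}{168193}\right) = \frac{346895}{281333} - \frac{497750}{44127620059} = \frac{15307510726866055}{12414555734058647}$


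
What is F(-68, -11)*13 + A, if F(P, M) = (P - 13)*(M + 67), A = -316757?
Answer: -375725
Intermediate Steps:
F(P, M) = (-13 + P)*(67 + M)
F(-68, -11)*13 + A = (-871 - 13*(-11) + 67*(-68) - 11*(-68))*13 - 316757 = (-871 + 143 - 4556 + 748)*13 - 316757 = -4536*13 - 316757 = -58968 - 316757 = -375725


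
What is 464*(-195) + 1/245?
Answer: -22167599/245 ≈ -90480.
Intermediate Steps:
464*(-195) + 1/245 = -90480 + 1/245 = -22167599/245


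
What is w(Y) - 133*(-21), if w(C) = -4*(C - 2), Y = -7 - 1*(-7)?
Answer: 2801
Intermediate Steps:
Y = 0 (Y = -7 + 7 = 0)
w(C) = 8 - 4*C (w(C) = -4*(-2 + C) = 8 - 4*C)
w(Y) - 133*(-21) = (8 - 4*0) - 133*(-21) = (8 + 0) + 2793 = 8 + 2793 = 2801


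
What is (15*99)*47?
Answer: 69795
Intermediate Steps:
(15*99)*47 = 1485*47 = 69795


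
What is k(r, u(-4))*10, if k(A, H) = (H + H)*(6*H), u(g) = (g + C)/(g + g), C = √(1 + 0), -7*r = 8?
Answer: 135/8 ≈ 16.875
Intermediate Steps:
r = -8/7 (r = -⅐*8 = -8/7 ≈ -1.1429)
C = 1 (C = √1 = 1)
u(g) = (1 + g)/(2*g) (u(g) = (g + 1)/(g + g) = (1 + g)/((2*g)) = (1 + g)*(1/(2*g)) = (1 + g)/(2*g))
k(A, H) = 12*H² (k(A, H) = (2*H)*(6*H) = 12*H²)
k(r, u(-4))*10 = (12*((½)*(1 - 4)/(-4))²)*10 = (12*((½)*(-¼)*(-3))²)*10 = (12*(3/8)²)*10 = (12*(9/64))*10 = (27/16)*10 = 135/8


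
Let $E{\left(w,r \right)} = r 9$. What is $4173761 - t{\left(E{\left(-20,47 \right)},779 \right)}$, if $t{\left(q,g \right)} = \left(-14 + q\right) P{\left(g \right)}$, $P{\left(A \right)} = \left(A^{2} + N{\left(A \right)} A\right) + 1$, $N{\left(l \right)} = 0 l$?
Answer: $-244024617$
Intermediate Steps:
$N{\left(l \right)} = 0$
$E{\left(w,r \right)} = 9 r$
$P{\left(A \right)} = 1 + A^{2}$ ($P{\left(A \right)} = \left(A^{2} + 0 A\right) + 1 = \left(A^{2} + 0\right) + 1 = A^{2} + 1 = 1 + A^{2}$)
$t{\left(q,g \right)} = \left(1 + g^{2}\right) \left(-14 + q\right)$ ($t{\left(q,g \right)} = \left(-14 + q\right) \left(1 + g^{2}\right) = \left(1 + g^{2}\right) \left(-14 + q\right)$)
$4173761 - t{\left(E{\left(-20,47 \right)},779 \right)} = 4173761 - \left(1 + 779^{2}\right) \left(-14 + 9 \cdot 47\right) = 4173761 - \left(1 + 606841\right) \left(-14 + 423\right) = 4173761 - 606842 \cdot 409 = 4173761 - 248198378 = -244024617$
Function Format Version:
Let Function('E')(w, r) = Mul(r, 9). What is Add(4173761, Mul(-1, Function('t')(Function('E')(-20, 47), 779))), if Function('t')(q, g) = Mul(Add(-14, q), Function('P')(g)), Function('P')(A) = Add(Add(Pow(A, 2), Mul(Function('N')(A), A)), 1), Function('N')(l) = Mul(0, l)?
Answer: -244024617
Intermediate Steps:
Function('N')(l) = 0
Function('E')(w, r) = Mul(9, r)
Function('P')(A) = Add(1, Pow(A, 2)) (Function('P')(A) = Add(Add(Pow(A, 2), Mul(0, A)), 1) = Add(Add(Pow(A, 2), 0), 1) = Add(Pow(A, 2), 1) = Add(1, Pow(A, 2)))
Function('t')(q, g) = Mul(Add(1, Pow(g, 2)), Add(-14, q)) (Function('t')(q, g) = Mul(Add(-14, q), Add(1, Pow(g, 2))) = Mul(Add(1, Pow(g, 2)), Add(-14, q)))
Add(4173761, Mul(-1, Function('t')(Function('E')(-20, 47), 779))) = Add(4173761, Mul(-1, Mul(Add(1, Pow(779, 2)), Add(-14, Mul(9, 47))))) = Add(4173761, Mul(-1, Mul(Add(1, 606841), Add(-14, 423)))) = Add(4173761, Mul(-1, Mul(606842, 409))) = Add(4173761, Mul(-1, 248198378)) = Add(4173761, -248198378) = -244024617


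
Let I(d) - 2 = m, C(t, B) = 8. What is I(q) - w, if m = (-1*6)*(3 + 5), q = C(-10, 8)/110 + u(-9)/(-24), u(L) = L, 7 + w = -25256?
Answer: 25217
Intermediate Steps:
w = -25263 (w = -7 - 25256 = -25263)
q = 197/440 (q = 8/110 - 9/(-24) = 8*(1/110) - 9*(-1/24) = 4/55 + 3/8 = 197/440 ≈ 0.44773)
m = -48 (m = -6*8 = -48)
I(d) = -46 (I(d) = 2 - 48 = -46)
I(q) - w = -46 - 1*(-25263) = -46 + 25263 = 25217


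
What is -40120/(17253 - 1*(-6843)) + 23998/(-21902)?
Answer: -91060253/32984412 ≈ -2.7607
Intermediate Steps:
-40120/(17253 - 1*(-6843)) + 23998/(-21902) = -40120/(17253 + 6843) + 23998*(-1/21902) = -40120/24096 - 11999/10951 = -40120*1/24096 - 11999/10951 = -5015/3012 - 11999/10951 = -91060253/32984412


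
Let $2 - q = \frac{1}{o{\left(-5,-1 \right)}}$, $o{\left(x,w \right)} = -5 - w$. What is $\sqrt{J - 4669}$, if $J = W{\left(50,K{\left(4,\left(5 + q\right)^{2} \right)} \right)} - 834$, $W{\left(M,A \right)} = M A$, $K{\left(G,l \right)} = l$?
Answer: $\frac{i \sqrt{45998}}{4} \approx 53.618 i$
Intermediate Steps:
$q = \frac{9}{4}$ ($q = 2 - \frac{1}{-5 - -1} = 2 - \frac{1}{-5 + 1} = 2 - \frac{1}{-4} = 2 - - \frac{1}{4} = 2 + \frac{1}{4} = \frac{9}{4} \approx 2.25$)
$W{\left(M,A \right)} = A M$
$J = \frac{14353}{8}$ ($J = \left(5 + \frac{9}{4}\right)^{2} \cdot 50 - 834 = \left(\frac{29}{4}\right)^{2} \cdot 50 - 834 = \frac{841}{16} \cdot 50 - 834 = \frac{21025}{8} - 834 = \frac{14353}{8} \approx 1794.1$)
$\sqrt{J - 4669} = \sqrt{\frac{14353}{8} - 4669} = \sqrt{- \frac{22999}{8}} = \frac{i \sqrt{45998}}{4}$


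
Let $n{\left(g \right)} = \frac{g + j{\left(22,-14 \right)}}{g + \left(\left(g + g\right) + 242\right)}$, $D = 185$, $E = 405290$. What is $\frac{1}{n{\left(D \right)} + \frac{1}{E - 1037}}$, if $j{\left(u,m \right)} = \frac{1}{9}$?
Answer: $\frac{107396547}{24944173} \approx 4.3055$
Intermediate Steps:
$j{\left(u,m \right)} = \frac{1}{9}$
$n{\left(g \right)} = \frac{\frac{1}{9} + g}{242 + 3 g}$ ($n{\left(g \right)} = \frac{g + \frac{1}{9}}{g + \left(\left(g + g\right) + 242\right)} = \frac{\frac{1}{9} + g}{g + \left(2 g + 242\right)} = \frac{\frac{1}{9} + g}{g + \left(242 + 2 g\right)} = \frac{\frac{1}{9} + g}{242 + 3 g}$)
$\frac{1}{n{\left(D \right)} + \frac{1}{E - 1037}} = \frac{1}{\frac{1 + 9 \cdot 185}{9 \left(242 + 3 \cdot 185\right)} + \frac{1}{405290 - 1037}} = \frac{1}{\frac{1 + 1665}{9 \left(242 + 555\right)} + \frac{1}{404253}} = \frac{1}{\frac{1}{9} \cdot \frac{1}{797} \cdot 1666 + \frac{1}{404253}} = \frac{1}{\frac{1666}{7173} + \frac{1}{404253}} = \frac{1}{\frac{24944173}{107396547}} = \frac{107396547}{24944173}$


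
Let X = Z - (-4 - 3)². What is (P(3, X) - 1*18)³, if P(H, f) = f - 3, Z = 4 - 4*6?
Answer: -729000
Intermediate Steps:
Z = -20 (Z = 4 - 24 = -20)
X = -69 (X = -20 - (-4 - 3)² = -20 - 1*(-7)² = -20 - 1*49 = -20 - 49 = -69)
P(H, f) = -3 + f
(P(3, X) - 1*18)³ = ((-3 - 69) - 1*18)³ = (-72 - 18)³ = (-90)³ = -729000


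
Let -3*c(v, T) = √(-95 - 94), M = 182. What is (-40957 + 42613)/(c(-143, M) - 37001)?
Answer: -30636828/684537011 + 828*I*√21/684537011 ≈ -0.044756 + 5.543e-6*I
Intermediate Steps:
c(v, T) = -I*√21 (c(v, T) = -√(-95 - 94)/3 = -I*√21)
(-40957 + 42613)/(c(-143, M) - 37001) = (-40957 + 42613)/(-I*√21 - 37001) = 1656/(-37001 - I*√21)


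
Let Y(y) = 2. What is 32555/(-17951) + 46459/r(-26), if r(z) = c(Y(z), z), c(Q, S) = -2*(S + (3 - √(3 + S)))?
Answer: 832422869/861648 - 46459*I*√23/1104 ≈ 966.08 - 201.82*I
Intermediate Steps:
c(Q, S) = -6 - 2*S + 2*√(3 + S) (c(Q, S) = -2*(3 + S - √(3 + S)) = -6 - 2*S + 2*√(3 + S))
r(z) = -6 - 2*z + 2*√(3 + z)
32555/(-17951) + 46459/r(-26) = 32555/(-17951) + 46459/(-6 - 2*(-26) + 2*√(3 - 26)) = 32555*(-1/17951) + 46459/(-6 + 52 + 2*√(-23)) = -32555/17951 + 46459/(-6 + 52 + 2*(I*√23)) = -32555/17951 + 46459/(-6 + 52 + 2*I*√23) = -32555/17951 + 46459/(46 + 2*I*√23)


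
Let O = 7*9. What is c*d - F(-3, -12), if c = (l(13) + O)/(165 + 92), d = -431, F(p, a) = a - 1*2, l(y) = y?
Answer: -29158/257 ≈ -113.46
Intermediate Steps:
O = 63
F(p, a) = -2 + a (F(p, a) = a - 2 = -2 + a)
c = 76/257 (c = (13 + 63)/(165 + 92) = 76/257 ≈ 0.29572)
c*d - F(-3, -12) = (76/257)*(-431) - (-2 - 12) = -32756/257 - 1*(-14) = -32756/257 + 14 = -29158/257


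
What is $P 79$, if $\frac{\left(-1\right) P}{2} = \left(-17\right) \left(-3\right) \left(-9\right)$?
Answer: $72522$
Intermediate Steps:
$P = 918$ ($P = - 2 \left(-17\right) \left(-3\right) \left(-9\right) = - 2 \cdot 51 \left(-9\right) = \left(-2\right) \left(-459\right) = 918$)
$P 79 = 918 \cdot 79 = 72522$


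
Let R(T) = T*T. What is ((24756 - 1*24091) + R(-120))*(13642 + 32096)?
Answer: 689042970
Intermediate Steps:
R(T) = T²
((24756 - 1*24091) + R(-120))*(13642 + 32096) = ((24756 - 1*24091) + (-120)²)*(13642 + 32096) = ((24756 - 24091) + 14400)*45738 = (665 + 14400)*45738 = 15065*45738 = 689042970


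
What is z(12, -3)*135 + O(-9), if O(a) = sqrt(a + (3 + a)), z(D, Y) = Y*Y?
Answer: 1215 + I*sqrt(15) ≈ 1215.0 + 3.873*I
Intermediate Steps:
z(D, Y) = Y**2
O(a) = sqrt(3 + 2*a)
z(12, -3)*135 + O(-9) = (-3)**2*135 + sqrt(3 + 2*(-9)) = 9*135 + sqrt(3 - 18) = 1215 + sqrt(-15) = 1215 + I*sqrt(15)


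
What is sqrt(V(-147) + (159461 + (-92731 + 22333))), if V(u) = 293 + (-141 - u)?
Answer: sqrt(89362) ≈ 298.93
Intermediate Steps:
V(u) = 152 - u
sqrt(V(-147) + (159461 + (-92731 + 22333))) = sqrt((152 - 1*(-147)) + (159461 + (-92731 + 22333))) = sqrt((152 + 147) + (159461 - 70398)) = sqrt(299 + 89063) = sqrt(89362)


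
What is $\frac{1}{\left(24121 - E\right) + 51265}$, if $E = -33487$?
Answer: $\frac{1}{108873} \approx 9.185 \cdot 10^{-6}$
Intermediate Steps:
$\frac{1}{\left(24121 - E\right) + 51265} = \frac{1}{\left(24121 - -33487\right) + 51265} = \frac{1}{\left(24121 + 33487\right) + 51265} = \frac{1}{57608 + 51265} = \frac{1}{108873}$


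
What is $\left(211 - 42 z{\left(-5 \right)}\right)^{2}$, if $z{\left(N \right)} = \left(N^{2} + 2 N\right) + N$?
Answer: $43681$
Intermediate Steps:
$z{\left(N \right)} = N^{2} + 3 N$
$\left(211 - 42 z{\left(-5 \right)}\right)^{2} = \left(211 - 42 \left(- 5 \left(3 - 5\right)\right)\right)^{2} = \left(211 - 42 \left(\left(-5\right) \left(-2\right)\right)\right)^{2} = \left(211 - 420\right)^{2} = \left(-209\right)^{2} = 43681$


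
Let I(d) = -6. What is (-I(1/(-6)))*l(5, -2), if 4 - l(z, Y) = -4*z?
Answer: 144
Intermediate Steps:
l(z, Y) = 4 + 4*z (l(z, Y) = 4 - (-4)*z = 4 + 4*z)
(-I(1/(-6)))*l(5, -2) = (-1*(-6))*(4 + 4*5) = 6*(4 + 20) = 6*24 = 144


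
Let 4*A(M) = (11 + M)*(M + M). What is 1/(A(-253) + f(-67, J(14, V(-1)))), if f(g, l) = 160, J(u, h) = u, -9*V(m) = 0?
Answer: 1/30773 ≈ 3.2496e-5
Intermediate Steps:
V(m) = 0 (V(m) = -1/9*0 = 0)
A(M) = M*(11 + M)/2 (A(M) = ((11 + M)*(M + M))/4 = ((11 + M)*(2*M))/4 = (2*M*(11 + M))/4 = M*(11 + M)/2)
1/(A(-253) + f(-67, J(14, V(-1)))) = 1/((1/2)*(-253)*(11 - 253) + 160) = 1/((1/2)*(-253)*(-242) + 160) = 1/(30613 + 160) = 1/30773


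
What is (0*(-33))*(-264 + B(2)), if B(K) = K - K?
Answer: 0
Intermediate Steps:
B(K) = 0
(0*(-33))*(-264 + B(2)) = (0*(-33))*(-264 + 0) = 0*(-264) = 0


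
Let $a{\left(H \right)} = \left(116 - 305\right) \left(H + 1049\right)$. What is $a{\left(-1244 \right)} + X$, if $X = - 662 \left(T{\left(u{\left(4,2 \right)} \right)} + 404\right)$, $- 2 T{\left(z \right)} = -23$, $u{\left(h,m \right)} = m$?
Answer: $-238206$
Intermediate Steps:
$T{\left(z \right)} = \frac{23}{2}$ ($T{\left(z \right)} = \left(- \frac{1}{2}\right) \left(-23\right) = \frac{23}{2}$)
$a{\left(H \right)} = -198261 - 189 H$ ($a{\left(H \right)} = - 189 \left(1049 + H\right) = -198261 - 189 H$)
$X = -275061$ ($X = - 662 \left(\frac{23}{2} + 404\right) = \left(-662\right) \frac{831}{2} = -275061$)
$a{\left(-1244 \right)} + X = \left(-198261 - -235116\right) - 275061 = \left(-198261 + 235116\right) - 275061 = 36855 - 275061 = -238206$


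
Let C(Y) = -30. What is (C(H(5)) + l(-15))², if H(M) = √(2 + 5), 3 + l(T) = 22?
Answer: 121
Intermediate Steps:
l(T) = 19 (l(T) = -3 + 22 = 19)
H(M) = √7
(C(H(5)) + l(-15))² = (-30 + 19)² = (-11)² = 121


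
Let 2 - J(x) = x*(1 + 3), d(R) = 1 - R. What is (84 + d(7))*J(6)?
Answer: -1716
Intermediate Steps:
J(x) = 2 - 4*x (J(x) = 2 - x*(1 + 3) = 2 - x*4 = 2 - 4*x)
(84 + d(7))*J(6) = (84 + (1 - 1*7))*(2 - 4*6) = (84 + (1 - 7))*(2 - 24) = (84 - 6)*(-22) = 78*(-22) = -1716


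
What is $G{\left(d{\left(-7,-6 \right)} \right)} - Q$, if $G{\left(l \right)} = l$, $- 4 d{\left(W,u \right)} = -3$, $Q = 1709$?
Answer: $- \frac{6833}{4} \approx -1708.3$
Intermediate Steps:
$d{\left(W,u \right)} = \frac{3}{4}$ ($d{\left(W,u \right)} = \left(- \frac{1}{4}\right) \left(-3\right) = \frac{3}{4}$)
$G{\left(d{\left(-7,-6 \right)} \right)} - Q = \frac{3}{4} - 1709 = - \frac{6833}{4}$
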